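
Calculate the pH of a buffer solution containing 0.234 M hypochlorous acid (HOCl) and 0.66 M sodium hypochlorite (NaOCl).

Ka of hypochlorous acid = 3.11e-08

pKa = -log(3.11e-08) = 7.51. pH = pKa + log([A⁻]/[HA]) = 7.51 + log(0.66/0.234)

pH = 7.96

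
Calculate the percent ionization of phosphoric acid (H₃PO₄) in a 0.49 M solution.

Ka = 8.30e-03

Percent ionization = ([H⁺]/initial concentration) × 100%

Using Ka equilibrium: x² + Ka×x - Ka×C = 0. Solving: [H⁺] = 5.9758e-02. Percent = (5.9758e-02/0.49) × 100

Percent ionization = 12.2%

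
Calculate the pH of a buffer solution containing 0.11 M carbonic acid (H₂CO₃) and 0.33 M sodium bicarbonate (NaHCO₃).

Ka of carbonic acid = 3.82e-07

pKa = -log(3.82e-07) = 6.42. pH = pKa + log([A⁻]/[HA]) = 6.42 + log(0.33/0.11)

pH = 6.90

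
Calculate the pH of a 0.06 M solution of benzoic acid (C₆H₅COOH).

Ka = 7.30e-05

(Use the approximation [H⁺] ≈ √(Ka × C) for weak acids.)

[H⁺] = √(Ka × C) = √(7.30e-05 × 0.06) = 2.0928e-03. pH = -log(2.0928e-03)

pH = 2.68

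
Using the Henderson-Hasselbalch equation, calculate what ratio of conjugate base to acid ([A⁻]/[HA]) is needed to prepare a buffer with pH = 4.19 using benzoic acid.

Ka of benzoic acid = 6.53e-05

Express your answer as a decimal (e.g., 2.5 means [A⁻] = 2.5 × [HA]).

pKa = -log(6.53e-05) = 4.1851. pH = pKa + log([A⁻]/[HA]), so log([A⁻]/[HA]) = pH − pKa = 4.19 − 4.1851 = 0.0049. [A⁻]/[HA] = 10^(0.0049) = 1.01

[A⁻]/[HA] = 1.01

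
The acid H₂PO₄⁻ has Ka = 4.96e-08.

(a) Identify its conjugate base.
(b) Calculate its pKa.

(a) The conjugate base is formed by removing one H⁺ from H₂PO₄⁻, giving HPO₄²⁻. (b) pKa = -log(Ka) = -log(4.96e-08) = 7.30.

Conjugate base: HPO₄²⁻; pK_a = 7.30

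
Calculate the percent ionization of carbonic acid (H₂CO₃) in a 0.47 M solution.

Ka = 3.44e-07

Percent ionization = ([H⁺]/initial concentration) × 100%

Using Ka equilibrium: x² + Ka×x - Ka×C = 0. Solving: [H⁺] = 4.0192e-04. Percent = (4.0192e-04/0.47) × 100

Percent ionization = 0.0855%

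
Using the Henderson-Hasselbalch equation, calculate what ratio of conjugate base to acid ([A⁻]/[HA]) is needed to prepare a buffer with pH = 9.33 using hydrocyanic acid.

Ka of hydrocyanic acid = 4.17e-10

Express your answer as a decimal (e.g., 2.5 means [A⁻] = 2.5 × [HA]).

pKa = -log(4.17e-10) = 9.3799. pH = pKa + log([A⁻]/[HA]), so log([A⁻]/[HA]) = pH − pKa = 9.33 − 9.3799 = -0.0499. [A⁻]/[HA] = 10^(-0.0499) = 0.892

[A⁻]/[HA] = 0.892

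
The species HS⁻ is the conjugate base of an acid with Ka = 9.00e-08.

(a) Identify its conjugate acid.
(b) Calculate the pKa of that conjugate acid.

(a) The conjugate acid is formed by adding one H⁺ to HS⁻, giving H₂S. (b) pKa = -log(Ka) = -log(9.00e-08) = 7.05.

Conjugate acid: H₂S; pK_a = 7.05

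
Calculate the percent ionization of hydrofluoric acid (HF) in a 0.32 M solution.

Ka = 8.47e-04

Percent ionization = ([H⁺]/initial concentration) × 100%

Using Ka equilibrium: x² + Ka×x - Ka×C = 0. Solving: [H⁺] = 1.6045e-02. Percent = (1.6045e-02/0.32) × 100

Percent ionization = 5.01%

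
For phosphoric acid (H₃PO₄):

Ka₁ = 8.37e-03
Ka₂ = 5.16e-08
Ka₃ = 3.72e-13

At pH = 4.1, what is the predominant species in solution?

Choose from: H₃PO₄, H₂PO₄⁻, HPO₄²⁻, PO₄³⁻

pKa₁ = 2.08, pKa₂ = 7.29, pKa₃ = 12.43. For a polyprotic acid the predominant species crosses at each pKa: below pKa_n the protonated form dominates, above it the deprotonated form does. At pH = 4.1, the predominant species is H₂PO₄⁻.

H₂PO₄⁻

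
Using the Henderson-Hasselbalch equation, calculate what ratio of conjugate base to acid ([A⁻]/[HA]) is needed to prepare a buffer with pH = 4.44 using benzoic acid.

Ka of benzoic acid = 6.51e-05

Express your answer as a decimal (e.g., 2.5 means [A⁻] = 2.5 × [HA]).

pKa = -log(6.51e-05) = 4.1864. pH = pKa + log([A⁻]/[HA]), so log([A⁻]/[HA]) = pH − pKa = 4.44 − 4.1864 = 0.2536. [A⁻]/[HA] = 10^(0.2536) = 1.79

[A⁻]/[HA] = 1.79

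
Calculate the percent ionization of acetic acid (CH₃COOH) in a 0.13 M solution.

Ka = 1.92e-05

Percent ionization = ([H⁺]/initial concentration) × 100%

Using Ka equilibrium: x² + Ka×x - Ka×C = 0. Solving: [H⁺] = 1.5703e-03. Percent = (1.5703e-03/0.13) × 100

Percent ionization = 1.21%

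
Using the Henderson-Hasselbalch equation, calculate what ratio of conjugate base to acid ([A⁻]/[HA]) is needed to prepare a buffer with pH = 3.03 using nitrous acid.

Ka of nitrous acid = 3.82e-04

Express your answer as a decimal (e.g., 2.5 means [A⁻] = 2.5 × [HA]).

pKa = -log(3.82e-04) = 3.4179. pH = pKa + log([A⁻]/[HA]), so log([A⁻]/[HA]) = pH − pKa = 3.03 − 3.4179 = -0.3879. [A⁻]/[HA] = 10^(-0.3879) = 0.409

[A⁻]/[HA] = 0.409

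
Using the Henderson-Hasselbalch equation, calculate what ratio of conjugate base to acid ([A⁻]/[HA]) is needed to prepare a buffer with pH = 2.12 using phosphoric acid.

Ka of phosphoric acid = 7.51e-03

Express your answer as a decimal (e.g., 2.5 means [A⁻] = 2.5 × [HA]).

pKa = -log(7.51e-03) = 2.1244. pH = pKa + log([A⁻]/[HA]), so log([A⁻]/[HA]) = pH − pKa = 2.12 − 2.1244 = -0.0044. [A⁻]/[HA] = 10^(-0.0044) = 0.990

[A⁻]/[HA] = 0.990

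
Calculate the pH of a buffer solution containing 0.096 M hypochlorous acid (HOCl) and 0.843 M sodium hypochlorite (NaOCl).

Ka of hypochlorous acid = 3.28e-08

pKa = -log(3.28e-08) = 7.48. pH = pKa + log([A⁻]/[HA]) = 7.48 + log(0.843/0.096)

pH = 8.43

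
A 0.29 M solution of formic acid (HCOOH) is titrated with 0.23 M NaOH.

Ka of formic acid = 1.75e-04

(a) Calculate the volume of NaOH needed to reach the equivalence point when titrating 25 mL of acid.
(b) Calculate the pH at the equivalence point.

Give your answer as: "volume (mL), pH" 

moles acid = 0.29 × 25/1000 = 0.00725 mol; V_base = moles/0.23 × 1000 = 31.5 mL. At equivalence only the conjugate base is present: [A⁻] = 0.00725/0.057 = 1.2827e-01 M. Kb = Kw/Ka = 5.71e-11; [OH⁻] = √(Kb × [A⁻]) = 2.7073e-06; pOH = 5.57; pH = 14 - pOH = 8.43.

V = 31.5 mL, pH = 8.43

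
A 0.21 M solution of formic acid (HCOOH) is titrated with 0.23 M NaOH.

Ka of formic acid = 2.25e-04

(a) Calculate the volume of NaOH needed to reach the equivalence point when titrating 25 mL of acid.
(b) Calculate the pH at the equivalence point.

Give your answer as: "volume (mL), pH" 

moles acid = 0.21 × 25/1000 = 0.00525 mol; V_base = moles/0.23 × 1000 = 22.8 mL. At equivalence only the conjugate base is present: [A⁻] = 0.00525/0.048 = 1.0977e-01 M. Kb = Kw/Ka = 4.44e-11; [OH⁻] = √(Kb × [A⁻]) = 2.2088e-06; pOH = 5.66; pH = 14 - pOH = 8.34.

V = 22.8 mL, pH = 8.34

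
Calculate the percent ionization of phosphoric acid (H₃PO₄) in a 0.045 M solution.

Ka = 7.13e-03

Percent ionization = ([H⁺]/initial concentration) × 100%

Using Ka equilibrium: x² + Ka×x - Ka×C = 0. Solving: [H⁺] = 1.4699e-02. Percent = (1.4699e-02/0.045) × 100

Percent ionization = 32.7%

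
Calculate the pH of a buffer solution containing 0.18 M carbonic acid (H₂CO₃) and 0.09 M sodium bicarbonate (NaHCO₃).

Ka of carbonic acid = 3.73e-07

pKa = -log(3.73e-07) = 6.43. pH = pKa + log([A⁻]/[HA]) = 6.43 + log(0.09/0.18)

pH = 6.13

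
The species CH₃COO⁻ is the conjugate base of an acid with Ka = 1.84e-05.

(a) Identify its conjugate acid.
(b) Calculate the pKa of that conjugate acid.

(a) The conjugate acid is formed by adding one H⁺ to CH₃COO⁻, giving CH₃COOH. (b) pKa = -log(Ka) = -log(1.84e-05) = 4.74.

Conjugate acid: CH₃COOH; pK_a = 4.74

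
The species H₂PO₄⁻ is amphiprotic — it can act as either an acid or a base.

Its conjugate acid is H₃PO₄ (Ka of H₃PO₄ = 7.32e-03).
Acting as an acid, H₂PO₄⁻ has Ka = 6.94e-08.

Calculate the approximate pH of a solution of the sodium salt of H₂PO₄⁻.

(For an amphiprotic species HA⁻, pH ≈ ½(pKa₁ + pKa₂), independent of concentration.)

pKa₁ = -log(7.32e-03) = 2.14; pKa₂ = -log(6.94e-08) = 7.16. For an amphiprotic species, pH ≈ ½(pKa₁ + pKa₂) = ½(2.14 + 7.16) = 4.65.

pH = 4.65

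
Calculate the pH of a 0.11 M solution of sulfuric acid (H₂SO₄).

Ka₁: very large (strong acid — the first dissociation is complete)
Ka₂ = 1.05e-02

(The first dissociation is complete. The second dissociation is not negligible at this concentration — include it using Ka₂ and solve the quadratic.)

First dissociation is complete: [H⁺]₀ = [HSO₄⁻]₀ = C = 0.11 M. Second dissociation HSO₄⁻ ⇌ H⁺ + SO₄²⁻: let x = [SO₄²⁻]. Ka₂ = (C + x)·x / (C − x) = 1.05e-02 → x² + (C + Ka₂)·x − Ka₂·C = 0 → x² + 0.12050·x − 1.155e-03 = 0. x = (−0.12050 + √(0.12050² + 4 × 1.155e-03)) / 2 = 8.9241e-03 M. [H⁺] = C + x = 0.11 + 8.9241e-03 = 1.1892e-01 M. pH = -log(1.1892e-01) = 0.92.

pH = 0.92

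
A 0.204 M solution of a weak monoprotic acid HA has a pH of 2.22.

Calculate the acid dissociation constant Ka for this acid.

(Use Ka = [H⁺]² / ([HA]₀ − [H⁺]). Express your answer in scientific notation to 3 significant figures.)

[H⁺] = 10^(−pH) = 10^(−2.22) = 6.026e-03 M. For HA ⇌ H⁺ + A⁻, Ka = [H⁺][A⁻]/[HA] = [H⁺]² / ([HA]₀ − [H⁺]) = (6.026e-03)² / (0.204 − 6.026e-03) = 1.83e-04.

K_a = 1.83e-04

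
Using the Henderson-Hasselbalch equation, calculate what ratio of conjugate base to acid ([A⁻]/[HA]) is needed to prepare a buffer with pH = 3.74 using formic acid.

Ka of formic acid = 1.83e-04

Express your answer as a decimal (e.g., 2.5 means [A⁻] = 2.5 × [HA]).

pKa = -log(1.83e-04) = 3.7375. pH = pKa + log([A⁻]/[HA]), so log([A⁻]/[HA]) = pH − pKa = 3.74 − 3.7375 = 0.0025. [A⁻]/[HA] = 10^(0.0025) = 1.01

[A⁻]/[HA] = 1.01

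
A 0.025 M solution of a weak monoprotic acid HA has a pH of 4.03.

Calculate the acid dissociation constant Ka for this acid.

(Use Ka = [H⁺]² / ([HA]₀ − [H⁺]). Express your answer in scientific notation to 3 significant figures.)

[H⁺] = 10^(−pH) = 10^(−4.03) = 9.333e-05 M. For HA ⇌ H⁺ + A⁻, Ka = [H⁺][A⁻]/[HA] = [H⁺]² / ([HA]₀ − [H⁺]) = (9.333e-05)² / (0.025 − 9.333e-05) = 3.50e-07.

K_a = 3.50e-07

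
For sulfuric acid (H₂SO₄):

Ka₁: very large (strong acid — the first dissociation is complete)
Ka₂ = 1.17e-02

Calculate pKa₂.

pKa₂ = -log(Ka₂) = -log(1.17e-02) = 1.93.

pK_{a2} = 1.93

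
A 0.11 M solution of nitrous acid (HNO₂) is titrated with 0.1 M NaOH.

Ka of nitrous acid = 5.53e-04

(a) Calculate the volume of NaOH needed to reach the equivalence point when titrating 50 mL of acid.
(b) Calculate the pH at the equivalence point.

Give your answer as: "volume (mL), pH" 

moles acid = 0.11 × 50/1000 = 0.0055 mol; V_base = moles/0.1 × 1000 = 55.0 mL. At equivalence only the conjugate base is present: [A⁻] = 0.0055/0.105 = 5.2381e-02 M. Kb = Kw/Ka = 1.81e-11; [OH⁻] = √(Kb × [A⁻]) = 9.7325e-07; pOH = 6.01; pH = 14 - pOH = 7.99.

V = 55.0 mL, pH = 7.99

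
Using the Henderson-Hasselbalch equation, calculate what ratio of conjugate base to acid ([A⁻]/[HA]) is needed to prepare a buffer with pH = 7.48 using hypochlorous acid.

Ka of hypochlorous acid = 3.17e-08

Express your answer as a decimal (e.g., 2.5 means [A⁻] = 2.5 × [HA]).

pKa = -log(3.17e-08) = 7.4989. pH = pKa + log([A⁻]/[HA]), so log([A⁻]/[HA]) = pH − pKa = 7.48 − 7.4989 = -0.0189. [A⁻]/[HA] = 10^(-0.0189) = 0.957

[A⁻]/[HA] = 0.957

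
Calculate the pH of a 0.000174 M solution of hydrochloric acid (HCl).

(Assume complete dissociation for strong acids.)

[H⁺] = 0.000174 M for strong acid. pH = -log[H⁺] = -log(0.000174)

pH = 3.76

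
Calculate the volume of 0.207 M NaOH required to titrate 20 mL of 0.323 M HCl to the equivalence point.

At equivalence: moles acid = moles base. moles HCl = 0.323 × 20/1000 = 0.00646 mol. V_base = moles / 0.207 × 1000 = 31.2 mL.

V_{base} = 31.2 mL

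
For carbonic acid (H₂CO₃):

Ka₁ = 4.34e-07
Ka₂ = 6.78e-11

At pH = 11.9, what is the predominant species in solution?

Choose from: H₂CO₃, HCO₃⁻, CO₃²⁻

pKa₁ = 6.36, pKa₂ = 10.17. For a polyprotic acid the predominant species crosses at each pKa: below pKa_n the protonated form dominates, above it the deprotonated form does. At pH = 11.9, the predominant species is CO₃²⁻.

CO₃²⁻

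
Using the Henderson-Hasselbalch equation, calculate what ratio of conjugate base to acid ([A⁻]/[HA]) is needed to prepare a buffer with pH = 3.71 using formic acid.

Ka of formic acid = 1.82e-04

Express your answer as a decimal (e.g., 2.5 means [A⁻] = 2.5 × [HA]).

pKa = -log(1.82e-04) = 3.7399. pH = pKa + log([A⁻]/[HA]), so log([A⁻]/[HA]) = pH − pKa = 3.71 − 3.7399 = -0.0299. [A⁻]/[HA] = 10^(-0.0299) = 0.933

[A⁻]/[HA] = 0.933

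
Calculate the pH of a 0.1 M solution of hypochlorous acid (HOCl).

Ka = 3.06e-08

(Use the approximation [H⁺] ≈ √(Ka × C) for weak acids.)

[H⁺] = √(Ka × C) = √(3.06e-08 × 0.1) = 5.5317e-05. pH = -log(5.5317e-05)

pH = 4.26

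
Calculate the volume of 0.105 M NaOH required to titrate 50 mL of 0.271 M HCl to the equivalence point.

At equivalence: moles acid = moles base. moles HCl = 0.271 × 50/1000 = 0.01355 mol. V_base = moles / 0.105 × 1000 = 129.0 mL.

V_{base} = 129.0 mL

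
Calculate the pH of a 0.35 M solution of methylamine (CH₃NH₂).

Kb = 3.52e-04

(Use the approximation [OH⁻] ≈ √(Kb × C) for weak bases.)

[OH⁻] = √(Kb × C) = √(3.52e-04 × 0.35) = 1.1100e-02. pOH = 1.95, pH = 14 - pOH

pH = 12.05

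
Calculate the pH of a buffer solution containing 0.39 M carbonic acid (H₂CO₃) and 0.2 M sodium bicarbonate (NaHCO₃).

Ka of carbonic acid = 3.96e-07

pKa = -log(3.96e-07) = 6.40. pH = pKa + log([A⁻]/[HA]) = 6.40 + log(0.2/0.39)

pH = 6.11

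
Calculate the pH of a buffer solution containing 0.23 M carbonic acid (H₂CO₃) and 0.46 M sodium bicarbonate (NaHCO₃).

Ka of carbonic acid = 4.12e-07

pKa = -log(4.12e-07) = 6.39. pH = pKa + log([A⁻]/[HA]) = 6.39 + log(0.46/0.23)

pH = 6.69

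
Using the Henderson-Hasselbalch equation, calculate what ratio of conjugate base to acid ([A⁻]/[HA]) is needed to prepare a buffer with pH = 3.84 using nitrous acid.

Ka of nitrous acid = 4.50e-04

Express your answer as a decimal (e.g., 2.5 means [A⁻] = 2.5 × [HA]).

pKa = -log(4.50e-04) = 3.3468. pH = pKa + log([A⁻]/[HA]), so log([A⁻]/[HA]) = pH − pKa = 3.84 − 3.3468 = 0.4932. [A⁻]/[HA] = 10^(0.4932) = 3.11

[A⁻]/[HA] = 3.11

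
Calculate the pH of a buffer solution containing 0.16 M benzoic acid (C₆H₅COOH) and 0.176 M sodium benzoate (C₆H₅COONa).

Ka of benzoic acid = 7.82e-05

pKa = -log(7.82e-05) = 4.11. pH = pKa + log([A⁻]/[HA]) = 4.11 + log(0.176/0.16)

pH = 4.15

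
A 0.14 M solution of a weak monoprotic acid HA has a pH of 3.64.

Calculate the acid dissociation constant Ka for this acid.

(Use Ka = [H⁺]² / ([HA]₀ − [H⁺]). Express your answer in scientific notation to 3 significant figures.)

[H⁺] = 10^(−pH) = 10^(−3.64) = 2.291e-04 M. For HA ⇌ H⁺ + A⁻, Ka = [H⁺][A⁻]/[HA] = [H⁺]² / ([HA]₀ − [H⁺]) = (2.291e-04)² / (0.14 − 2.291e-04) = 3.75e-07.

K_a = 3.75e-07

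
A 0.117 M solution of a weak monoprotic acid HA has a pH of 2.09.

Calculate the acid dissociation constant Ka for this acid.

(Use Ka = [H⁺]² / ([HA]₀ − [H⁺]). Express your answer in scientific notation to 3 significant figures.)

[H⁺] = 10^(−pH) = 10^(−2.09) = 8.128e-03 M. For HA ⇌ H⁺ + A⁻, Ka = [H⁺][A⁻]/[HA] = [H⁺]² / ([HA]₀ − [H⁺]) = (8.128e-03)² / (0.117 − 8.128e-03) = 6.07e-04.

K_a = 6.07e-04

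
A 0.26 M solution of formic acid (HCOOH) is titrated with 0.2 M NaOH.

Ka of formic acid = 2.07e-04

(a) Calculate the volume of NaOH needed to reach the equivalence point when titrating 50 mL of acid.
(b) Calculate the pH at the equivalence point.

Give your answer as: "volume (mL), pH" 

moles acid = 0.26 × 50/1000 = 0.013 mol; V_base = moles/0.2 × 1000 = 65.0 mL. At equivalence only the conjugate base is present: [A⁻] = 0.013/0.115 = 1.1304e-01 M. Kb = Kw/Ka = 4.83e-11; [OH⁻] = √(Kb × [A⁻]) = 2.3369e-06; pOH = 5.63; pH = 14 - pOH = 8.37.

V = 65.0 mL, pH = 8.37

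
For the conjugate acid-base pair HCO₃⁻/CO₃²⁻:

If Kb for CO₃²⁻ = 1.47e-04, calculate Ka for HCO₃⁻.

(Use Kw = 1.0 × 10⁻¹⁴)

For a conjugate pair Ka × Kb = Kw, so Ka = Kw/Kb = 1.0 × 10⁻¹⁴ / 1.47e-04 = 6.80e-11.

K_a = 6.80e-11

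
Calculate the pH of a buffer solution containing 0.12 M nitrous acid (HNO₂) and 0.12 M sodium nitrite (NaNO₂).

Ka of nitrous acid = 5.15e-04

pKa = -log(5.15e-04) = 3.29. pH = pKa + log([A⁻]/[HA]) = 3.29 + log(0.12/0.12)

pH = 3.29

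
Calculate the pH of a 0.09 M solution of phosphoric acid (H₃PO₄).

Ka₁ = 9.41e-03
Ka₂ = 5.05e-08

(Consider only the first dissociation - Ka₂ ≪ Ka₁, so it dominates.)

First dissociation dominates. From Ka₁ = [H⁺][HA⁻]/[H₂A], x² + Ka₁·x − Ka₁·C = 0 with C = 0.09 M and Ka₁ = 9.41e-03. Solving: [H⁺] = (−Ka₁ + √(Ka₁² + 4·Ka₁·C)) / 2 = 2.4774e-02 M. pH = -log(2.4774e-02) = 1.61.

pH = 1.61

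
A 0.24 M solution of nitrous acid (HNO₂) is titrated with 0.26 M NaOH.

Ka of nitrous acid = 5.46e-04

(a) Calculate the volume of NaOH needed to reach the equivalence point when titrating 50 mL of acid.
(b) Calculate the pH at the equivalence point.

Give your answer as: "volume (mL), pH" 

moles acid = 0.24 × 50/1000 = 0.012 mol; V_base = moles/0.26 × 1000 = 46.2 mL. At equivalence only the conjugate base is present: [A⁻] = 0.012/0.096 = 1.2480e-01 M. Kb = Kw/Ka = 1.83e-11; [OH⁻] = √(Kb × [A⁻]) = 1.5119e-06; pOH = 5.82; pH = 14 - pOH = 8.18.

V = 46.2 mL, pH = 8.18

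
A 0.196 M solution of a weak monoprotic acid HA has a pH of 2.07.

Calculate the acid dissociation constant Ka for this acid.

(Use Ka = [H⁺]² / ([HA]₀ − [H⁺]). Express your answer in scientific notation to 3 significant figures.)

[H⁺] = 10^(−pH) = 10^(−2.07) = 8.511e-03 M. For HA ⇌ H⁺ + A⁻, Ka = [H⁺][A⁻]/[HA] = [H⁺]² / ([HA]₀ − [H⁺]) = (8.511e-03)² / (0.196 − 8.511e-03) = 3.86e-04.

K_a = 3.86e-04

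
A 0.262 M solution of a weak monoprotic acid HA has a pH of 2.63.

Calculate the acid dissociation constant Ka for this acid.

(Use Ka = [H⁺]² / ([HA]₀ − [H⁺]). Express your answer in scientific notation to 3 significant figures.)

[H⁺] = 10^(−pH) = 10^(−2.63) = 2.344e-03 M. For HA ⇌ H⁺ + A⁻, Ka = [H⁺][A⁻]/[HA] = [H⁺]² / ([HA]₀ − [H⁺]) = (2.344e-03)² / (0.262 − 2.344e-03) = 2.12e-05.

K_a = 2.12e-05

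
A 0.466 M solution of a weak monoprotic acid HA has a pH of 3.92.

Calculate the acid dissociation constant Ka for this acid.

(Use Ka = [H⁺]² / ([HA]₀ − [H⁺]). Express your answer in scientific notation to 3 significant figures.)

[H⁺] = 10^(−pH) = 10^(−3.92) = 1.202e-04 M. For HA ⇌ H⁺ + A⁻, Ka = [H⁺][A⁻]/[HA] = [H⁺]² / ([HA]₀ − [H⁺]) = (1.202e-04)² / (0.466 − 1.202e-04) = 3.10e-08.

K_a = 3.10e-08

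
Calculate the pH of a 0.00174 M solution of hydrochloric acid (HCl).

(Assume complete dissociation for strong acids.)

[H⁺] = 0.00174 M for strong acid. pH = -log[H⁺] = -log(0.00174)

pH = 2.76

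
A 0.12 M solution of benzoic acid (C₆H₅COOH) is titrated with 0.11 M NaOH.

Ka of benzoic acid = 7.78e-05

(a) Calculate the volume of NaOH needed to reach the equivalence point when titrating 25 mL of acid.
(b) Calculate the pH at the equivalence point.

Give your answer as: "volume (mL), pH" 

moles acid = 0.12 × 25/1000 = 0.003 mol; V_base = moles/0.11 × 1000 = 27.3 mL. At equivalence only the conjugate base is present: [A⁻] = 0.003/0.052 = 5.7391e-02 M. Kb = Kw/Ka = 1.29e-10; [OH⁻] = √(Kb × [A⁻]) = 2.7160e-06; pOH = 5.57; pH = 14 - pOH = 8.43.

V = 27.3 mL, pH = 8.43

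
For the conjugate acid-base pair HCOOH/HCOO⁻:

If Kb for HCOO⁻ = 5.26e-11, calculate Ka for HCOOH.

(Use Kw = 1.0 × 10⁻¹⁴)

For a conjugate pair Ka × Kb = Kw, so Ka = Kw/Kb = 1.0 × 10⁻¹⁴ / 5.26e-11 = 1.90e-04.

K_a = 1.90e-04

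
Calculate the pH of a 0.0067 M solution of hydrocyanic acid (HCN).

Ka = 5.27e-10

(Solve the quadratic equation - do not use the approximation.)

x² + Ka×x - Ka×C = 0. Using quadratic formula: [H⁺] = 1.8788e-06

pH = 5.73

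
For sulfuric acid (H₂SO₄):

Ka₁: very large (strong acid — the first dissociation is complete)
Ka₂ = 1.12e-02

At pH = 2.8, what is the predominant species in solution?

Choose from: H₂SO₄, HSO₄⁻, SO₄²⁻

The first dissociation is complete, so H₂SO₄ itself is never the predominant species in water; pKa₂ = -log(1.12e-02) = 1.95. For a polyprotic acid the predominant species crosses at each pKa: below pKa_n the protonated form dominates, above it the deprotonated form does. At pH = 2.8, the predominant species is SO₄²⁻.

SO₄²⁻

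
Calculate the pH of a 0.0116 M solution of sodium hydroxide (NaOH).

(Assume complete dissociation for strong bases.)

[OH⁻] = 0.0116 M for strong base. pOH = -log[OH⁻] = 1.94, pH = 14 - pOH

pH = 12.06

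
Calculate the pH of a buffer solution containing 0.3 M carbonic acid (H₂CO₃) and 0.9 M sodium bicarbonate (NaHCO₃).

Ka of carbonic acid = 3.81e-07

pKa = -log(3.81e-07) = 6.42. pH = pKa + log([A⁻]/[HA]) = 6.42 + log(0.9/0.3)

pH = 6.90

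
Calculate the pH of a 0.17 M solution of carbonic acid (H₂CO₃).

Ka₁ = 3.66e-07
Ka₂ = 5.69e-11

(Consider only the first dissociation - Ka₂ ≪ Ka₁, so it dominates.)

First dissociation dominates. From Ka₁ = [H⁺][HA⁻]/[H₂A], x² + Ka₁·x − Ka₁·C = 0 with C = 0.17 M and Ka₁ = 3.66e-07. Solving: [H⁺] = (−Ka₁ + √(Ka₁² + 4·Ka₁·C)) / 2 = 2.4926e-04 M. pH = -log(2.4926e-04) = 3.60.

pH = 3.60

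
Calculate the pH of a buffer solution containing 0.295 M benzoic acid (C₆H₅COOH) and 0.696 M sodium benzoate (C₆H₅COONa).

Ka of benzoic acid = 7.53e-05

pKa = -log(7.53e-05) = 4.12. pH = pKa + log([A⁻]/[HA]) = 4.12 + log(0.696/0.295)

pH = 4.50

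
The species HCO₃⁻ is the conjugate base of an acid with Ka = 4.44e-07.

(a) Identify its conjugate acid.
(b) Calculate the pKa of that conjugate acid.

(a) The conjugate acid is formed by adding one H⁺ to HCO₃⁻, giving H₂CO₃. (b) pKa = -log(Ka) = -log(4.44e-07) = 6.35.

Conjugate acid: H₂CO₃; pK_a = 6.35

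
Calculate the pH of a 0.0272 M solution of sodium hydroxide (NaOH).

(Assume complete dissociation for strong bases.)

[OH⁻] = 0.0272 M for strong base. pOH = -log[OH⁻] = 1.57, pH = 14 - pOH

pH = 12.43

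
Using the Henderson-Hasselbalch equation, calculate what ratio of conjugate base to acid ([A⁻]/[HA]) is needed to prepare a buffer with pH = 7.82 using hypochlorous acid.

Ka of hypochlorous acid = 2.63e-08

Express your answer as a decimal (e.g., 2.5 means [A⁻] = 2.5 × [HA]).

pKa = -log(2.63e-08) = 7.5800. pH = pKa + log([A⁻]/[HA]), so log([A⁻]/[HA]) = pH − pKa = 7.82 − 7.5800 = 0.2400. [A⁻]/[HA] = 10^(0.2400) = 1.74

[A⁻]/[HA] = 1.74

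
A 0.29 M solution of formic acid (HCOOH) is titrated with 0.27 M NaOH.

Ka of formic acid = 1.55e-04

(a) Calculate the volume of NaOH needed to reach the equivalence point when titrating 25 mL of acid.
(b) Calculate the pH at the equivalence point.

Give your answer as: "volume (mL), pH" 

moles acid = 0.29 × 25/1000 = 0.00725 mol; V_base = moles/0.27 × 1000 = 26.9 mL. At equivalence only the conjugate base is present: [A⁻] = 0.00725/0.052 = 1.3982e-01 M. Kb = Kw/Ka = 6.45e-11; [OH⁻] = √(Kb × [A⁻]) = 3.0035e-06; pOH = 5.52; pH = 14 - pOH = 8.48.

V = 26.9 mL, pH = 8.48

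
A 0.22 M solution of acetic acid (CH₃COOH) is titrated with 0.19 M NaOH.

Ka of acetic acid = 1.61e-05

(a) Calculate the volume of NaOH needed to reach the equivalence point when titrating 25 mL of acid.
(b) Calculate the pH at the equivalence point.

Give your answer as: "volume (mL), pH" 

moles acid = 0.22 × 25/1000 = 0.0055 mol; V_base = moles/0.19 × 1000 = 28.9 mL. At equivalence only the conjugate base is present: [A⁻] = 0.0055/0.054 = 1.0195e-01 M. Kb = Kw/Ka = 6.21e-10; [OH⁻] = √(Kb × [A⁻]) = 7.9576e-06; pOH = 5.10; pH = 14 - pOH = 8.90.

V = 28.9 mL, pH = 8.90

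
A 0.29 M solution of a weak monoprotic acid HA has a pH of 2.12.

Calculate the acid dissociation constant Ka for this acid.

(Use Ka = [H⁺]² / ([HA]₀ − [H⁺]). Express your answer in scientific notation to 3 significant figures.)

[H⁺] = 10^(−pH) = 10^(−2.12) = 7.586e-03 M. For HA ⇌ H⁺ + A⁻, Ka = [H⁺][A⁻]/[HA] = [H⁺]² / ([HA]₀ − [H⁺]) = (7.586e-03)² / (0.29 − 7.586e-03) = 2.04e-04.

K_a = 2.04e-04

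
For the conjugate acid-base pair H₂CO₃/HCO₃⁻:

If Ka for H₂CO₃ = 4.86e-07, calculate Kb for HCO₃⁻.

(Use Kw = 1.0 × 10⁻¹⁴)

For a conjugate pair Ka × Kb = Kw, so Kb = Kw/Ka = 1.0 × 10⁻¹⁴ / 4.86e-07 = 2.06e-08.

K_b = 2.06e-08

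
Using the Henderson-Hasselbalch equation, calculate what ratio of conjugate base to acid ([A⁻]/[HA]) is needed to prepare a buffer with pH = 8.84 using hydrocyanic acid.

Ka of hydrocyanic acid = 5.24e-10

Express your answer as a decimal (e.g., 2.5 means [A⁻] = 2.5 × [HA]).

pKa = -log(5.24e-10) = 9.2807. pH = pKa + log([A⁻]/[HA]), so log([A⁻]/[HA]) = pH − pKa = 8.84 − 9.2807 = -0.4407. [A⁻]/[HA] = 10^(-0.4407) = 0.363

[A⁻]/[HA] = 0.363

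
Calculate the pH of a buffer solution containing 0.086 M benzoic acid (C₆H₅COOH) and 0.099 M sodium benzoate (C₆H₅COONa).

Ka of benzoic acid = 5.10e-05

pKa = -log(5.10e-05) = 4.29. pH = pKa + log([A⁻]/[HA]) = 4.29 + log(0.099/0.086)

pH = 4.35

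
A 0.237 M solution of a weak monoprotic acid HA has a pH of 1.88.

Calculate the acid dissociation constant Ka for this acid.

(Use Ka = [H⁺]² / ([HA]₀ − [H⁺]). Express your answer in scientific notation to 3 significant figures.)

[H⁺] = 10^(−pH) = 10^(−1.88) = 1.318e-02 M. For HA ⇌ H⁺ + A⁻, Ka = [H⁺][A⁻]/[HA] = [H⁺]² / ([HA]₀ − [H⁺]) = (1.318e-02)² / (0.237 − 1.318e-02) = 7.76e-04.

K_a = 7.76e-04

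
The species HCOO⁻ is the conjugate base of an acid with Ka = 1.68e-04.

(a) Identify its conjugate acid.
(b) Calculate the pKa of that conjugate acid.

(a) The conjugate acid is formed by adding one H⁺ to HCOO⁻, giving HCOOH. (b) pKa = -log(Ka) = -log(1.68e-04) = 3.77.

Conjugate acid: HCOOH; pK_a = 3.77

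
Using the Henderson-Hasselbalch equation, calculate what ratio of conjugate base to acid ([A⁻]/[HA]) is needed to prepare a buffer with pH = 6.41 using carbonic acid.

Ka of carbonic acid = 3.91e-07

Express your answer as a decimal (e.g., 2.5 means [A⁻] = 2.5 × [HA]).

pKa = -log(3.91e-07) = 6.4078. pH = pKa + log([A⁻]/[HA]), so log([A⁻]/[HA]) = pH − pKa = 6.41 − 6.4078 = 0.0022. [A⁻]/[HA] = 10^(0.0022) = 1.01

[A⁻]/[HA] = 1.01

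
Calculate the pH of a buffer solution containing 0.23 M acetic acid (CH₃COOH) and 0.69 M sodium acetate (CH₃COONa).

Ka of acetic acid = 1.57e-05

pKa = -log(1.57e-05) = 4.80. pH = pKa + log([A⁻]/[HA]) = 4.80 + log(0.69/0.23)

pH = 5.28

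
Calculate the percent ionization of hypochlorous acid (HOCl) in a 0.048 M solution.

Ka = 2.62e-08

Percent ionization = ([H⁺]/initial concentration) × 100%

Using Ka equilibrium: x² + Ka×x - Ka×C = 0. Solving: [H⁺] = 3.5450e-05. Percent = (3.5450e-05/0.048) × 100

Percent ionization = 0.0739%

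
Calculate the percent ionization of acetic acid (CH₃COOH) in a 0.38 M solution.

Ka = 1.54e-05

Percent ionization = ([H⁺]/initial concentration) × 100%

Using Ka equilibrium: x² + Ka×x - Ka×C = 0. Solving: [H⁺] = 2.4114e-03. Percent = (2.4114e-03/0.38) × 100

Percent ionization = 0.635%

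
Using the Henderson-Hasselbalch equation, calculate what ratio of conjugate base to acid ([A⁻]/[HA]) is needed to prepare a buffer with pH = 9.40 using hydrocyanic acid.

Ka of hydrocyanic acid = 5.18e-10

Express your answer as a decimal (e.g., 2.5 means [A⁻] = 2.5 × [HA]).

pKa = -log(5.18e-10) = 9.2857. pH = pKa + log([A⁻]/[HA]), so log([A⁻]/[HA]) = pH − pKa = 9.40 − 9.2857 = 0.1143. [A⁻]/[HA] = 10^(0.1143) = 1.30

[A⁻]/[HA] = 1.30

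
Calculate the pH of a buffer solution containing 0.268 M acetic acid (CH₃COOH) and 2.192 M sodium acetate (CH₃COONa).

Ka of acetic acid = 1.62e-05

pKa = -log(1.62e-05) = 4.79. pH = pKa + log([A⁻]/[HA]) = 4.79 + log(2.192/0.268)

pH = 5.70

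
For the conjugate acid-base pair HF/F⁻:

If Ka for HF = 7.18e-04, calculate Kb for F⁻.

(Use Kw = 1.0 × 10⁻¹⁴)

For a conjugate pair Ka × Kb = Kw, so Kb = Kw/Ka = 1.0 × 10⁻¹⁴ / 7.18e-04 = 1.39e-11.

K_b = 1.39e-11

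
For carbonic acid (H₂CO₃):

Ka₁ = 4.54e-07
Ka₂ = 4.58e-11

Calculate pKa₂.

pKa₂ = -log(Ka₂) = -log(4.58e-11) = 10.34.

pK_{a2} = 10.34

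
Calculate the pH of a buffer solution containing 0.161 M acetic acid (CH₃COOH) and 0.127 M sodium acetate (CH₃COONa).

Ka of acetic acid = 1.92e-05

pKa = -log(1.92e-05) = 4.72. pH = pKa + log([A⁻]/[HA]) = 4.72 + log(0.127/0.161)

pH = 4.61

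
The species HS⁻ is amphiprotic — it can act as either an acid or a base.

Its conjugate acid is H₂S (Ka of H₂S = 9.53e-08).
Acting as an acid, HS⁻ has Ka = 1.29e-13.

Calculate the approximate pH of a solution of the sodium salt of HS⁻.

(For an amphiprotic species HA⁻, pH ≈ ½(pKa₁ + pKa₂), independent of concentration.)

pKa₁ = -log(9.53e-08) = 7.02; pKa₂ = -log(1.29e-13) = 12.89. For an amphiprotic species, pH ≈ ½(pKa₁ + pKa₂) = ½(7.02 + 12.89) = 9.96.

pH = 9.96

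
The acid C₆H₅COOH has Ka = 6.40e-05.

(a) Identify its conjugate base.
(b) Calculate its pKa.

(a) The conjugate base is formed by removing one H⁺ from C₆H₅COOH, giving C₆H₅COO⁻. (b) pKa = -log(Ka) = -log(6.40e-05) = 4.19.

Conjugate base: C₆H₅COO⁻; pK_a = 4.19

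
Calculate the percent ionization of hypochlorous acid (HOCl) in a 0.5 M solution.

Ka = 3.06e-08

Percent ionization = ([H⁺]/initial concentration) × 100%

Using Ka equilibrium: x² + Ka×x - Ka×C = 0. Solving: [H⁺] = 1.2368e-04. Percent = (1.2368e-04/0.5) × 100

Percent ionization = 0.0247%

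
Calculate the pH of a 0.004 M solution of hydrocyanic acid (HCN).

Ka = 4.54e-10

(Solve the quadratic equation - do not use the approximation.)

x² + Ka×x - Ka×C = 0. Using quadratic formula: [H⁺] = 1.3474e-06

pH = 5.87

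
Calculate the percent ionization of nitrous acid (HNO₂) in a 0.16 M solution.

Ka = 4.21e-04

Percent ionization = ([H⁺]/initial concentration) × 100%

Using Ka equilibrium: x² + Ka×x - Ka×C = 0. Solving: [H⁺] = 7.9995e-03. Percent = (7.9995e-03/0.16) × 100

Percent ionization = 5%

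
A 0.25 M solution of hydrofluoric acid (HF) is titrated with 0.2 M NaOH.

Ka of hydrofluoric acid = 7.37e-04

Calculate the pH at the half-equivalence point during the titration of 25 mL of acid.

At half-equivalence [HA] = [A⁻], so Henderson-Hasselbalch gives pH = pKa = -log(7.37e-04) = 3.13.

pH = pKa = 3.13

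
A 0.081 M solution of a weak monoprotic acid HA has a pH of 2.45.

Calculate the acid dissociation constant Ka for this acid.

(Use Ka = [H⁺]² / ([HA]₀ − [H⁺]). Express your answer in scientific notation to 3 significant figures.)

[H⁺] = 10^(−pH) = 10^(−2.45) = 3.548e-03 M. For HA ⇌ H⁺ + A⁻, Ka = [H⁺][A⁻]/[HA] = [H⁺]² / ([HA]₀ − [H⁺]) = (3.548e-03)² / (0.081 − 3.548e-03) = 1.63e-04.

K_a = 1.63e-04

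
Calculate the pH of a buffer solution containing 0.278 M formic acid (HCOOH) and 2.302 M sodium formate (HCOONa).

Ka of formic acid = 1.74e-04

pKa = -log(1.74e-04) = 3.76. pH = pKa + log([A⁻]/[HA]) = 3.76 + log(2.302/0.278)

pH = 4.68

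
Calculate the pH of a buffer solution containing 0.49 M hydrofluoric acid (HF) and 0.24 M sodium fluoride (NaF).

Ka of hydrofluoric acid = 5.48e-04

pKa = -log(5.48e-04) = 3.26. pH = pKa + log([A⁻]/[HA]) = 3.26 + log(0.24/0.49)

pH = 2.95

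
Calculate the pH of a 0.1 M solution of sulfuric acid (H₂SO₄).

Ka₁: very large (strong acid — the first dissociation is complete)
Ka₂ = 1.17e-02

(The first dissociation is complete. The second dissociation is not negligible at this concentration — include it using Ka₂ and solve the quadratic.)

First dissociation is complete: [H⁺]₀ = [HSO₄⁻]₀ = C = 0.1 M. Second dissociation HSO₄⁻ ⇌ H⁺ + SO₄²⁻: let x = [SO₄²⁻]. Ka₂ = (C + x)·x / (C − x) = 1.17e-02 → x² + (C + Ka₂)·x − Ka₂·C = 0 → x² + 0.11170·x − 1.170e-03 = 0. x = (−0.11170 + √(0.11170² + 4 × 1.170e-03)) / 2 = 9.6422e-03 M. [H⁺] = C + x = 0.1 + 9.6422e-03 = 1.0964e-01 M. pH = -log(1.0964e-01) = 0.96.

pH = 0.96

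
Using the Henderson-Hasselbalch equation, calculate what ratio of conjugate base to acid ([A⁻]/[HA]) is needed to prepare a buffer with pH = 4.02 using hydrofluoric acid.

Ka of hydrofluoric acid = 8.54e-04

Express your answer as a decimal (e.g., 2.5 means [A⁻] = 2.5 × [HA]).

pKa = -log(8.54e-04) = 3.0685. pH = pKa + log([A⁻]/[HA]), so log([A⁻]/[HA]) = pH − pKa = 4.02 − 3.0685 = 0.9515. [A⁻]/[HA] = 10^(0.9515) = 8.94

[A⁻]/[HA] = 8.94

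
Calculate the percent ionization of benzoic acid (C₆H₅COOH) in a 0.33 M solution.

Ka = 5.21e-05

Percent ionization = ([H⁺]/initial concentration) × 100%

Using Ka equilibrium: x² + Ka×x - Ka×C = 0. Solving: [H⁺] = 4.1205e-03. Percent = (4.1205e-03/0.33) × 100

Percent ionization = 1.25%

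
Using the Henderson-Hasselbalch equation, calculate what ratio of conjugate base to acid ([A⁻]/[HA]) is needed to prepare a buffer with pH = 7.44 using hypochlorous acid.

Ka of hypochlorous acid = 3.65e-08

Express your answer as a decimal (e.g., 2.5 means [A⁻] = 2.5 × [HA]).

pKa = -log(3.65e-08) = 7.4377. pH = pKa + log([A⁻]/[HA]), so log([A⁻]/[HA]) = pH − pKa = 7.44 − 7.4377 = 0.0023. [A⁻]/[HA] = 10^(0.0023) = 1.01

[A⁻]/[HA] = 1.01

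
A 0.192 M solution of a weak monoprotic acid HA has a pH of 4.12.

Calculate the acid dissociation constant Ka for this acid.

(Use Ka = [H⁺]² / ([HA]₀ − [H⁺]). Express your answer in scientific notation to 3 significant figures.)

[H⁺] = 10^(−pH) = 10^(−4.12) = 7.586e-05 M. For HA ⇌ H⁺ + A⁻, Ka = [H⁺][A⁻]/[HA] = [H⁺]² / ([HA]₀ − [H⁺]) = (7.586e-05)² / (0.192 − 7.586e-05) = 3.00e-08.

K_a = 3.00e-08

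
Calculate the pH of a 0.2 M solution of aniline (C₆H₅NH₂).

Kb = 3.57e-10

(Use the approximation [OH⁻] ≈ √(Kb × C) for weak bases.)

[OH⁻] = √(Kb × C) = √(3.57e-10 × 0.2) = 8.4499e-06. pOH = 5.07, pH = 14 - pOH

pH = 8.93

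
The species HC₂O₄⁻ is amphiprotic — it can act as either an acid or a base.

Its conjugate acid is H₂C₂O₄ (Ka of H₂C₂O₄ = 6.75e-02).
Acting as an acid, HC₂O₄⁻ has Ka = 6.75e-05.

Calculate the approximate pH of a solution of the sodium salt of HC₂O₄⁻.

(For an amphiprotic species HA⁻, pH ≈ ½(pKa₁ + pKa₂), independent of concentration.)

pKa₁ = -log(6.75e-02) = 1.17; pKa₂ = -log(6.75e-05) = 4.17. For an amphiprotic species, pH ≈ ½(pKa₁ + pKa₂) = ½(1.17 + 4.17) = 2.67.

pH = 2.67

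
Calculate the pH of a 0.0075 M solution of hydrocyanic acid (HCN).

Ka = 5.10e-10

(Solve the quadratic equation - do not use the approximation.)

x² + Ka×x - Ka×C = 0. Using quadratic formula: [H⁺] = 1.9555e-06

pH = 5.71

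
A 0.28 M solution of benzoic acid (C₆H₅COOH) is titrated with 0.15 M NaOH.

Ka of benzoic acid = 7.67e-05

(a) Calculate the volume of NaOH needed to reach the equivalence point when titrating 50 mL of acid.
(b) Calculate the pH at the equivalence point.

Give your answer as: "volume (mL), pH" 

moles acid = 0.28 × 50/1000 = 0.014 mol; V_base = moles/0.15 × 1000 = 93.3 mL. At equivalence only the conjugate base is present: [A⁻] = 0.014/0.143 = 9.7674e-02 M. Kb = Kw/Ka = 1.30e-10; [OH⁻] = √(Kb × [A⁻]) = 3.5686e-06; pOH = 5.45; pH = 14 - pOH = 8.55.

V = 93.3 mL, pH = 8.55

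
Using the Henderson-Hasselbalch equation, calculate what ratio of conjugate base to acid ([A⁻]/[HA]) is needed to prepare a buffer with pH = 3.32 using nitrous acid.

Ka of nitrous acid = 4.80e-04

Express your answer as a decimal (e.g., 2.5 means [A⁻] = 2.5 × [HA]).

pKa = -log(4.80e-04) = 3.3188. pH = pKa + log([A⁻]/[HA]), so log([A⁻]/[HA]) = pH − pKa = 3.32 − 3.3188 = 0.0012. [A⁻]/[HA] = 10^(0.0012) = 1.00

[A⁻]/[HA] = 1.00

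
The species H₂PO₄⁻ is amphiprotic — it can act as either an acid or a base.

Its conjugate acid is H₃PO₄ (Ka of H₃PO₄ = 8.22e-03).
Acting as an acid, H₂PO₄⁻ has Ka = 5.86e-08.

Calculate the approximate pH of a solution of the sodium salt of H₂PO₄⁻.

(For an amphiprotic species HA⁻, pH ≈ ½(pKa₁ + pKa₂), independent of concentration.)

pKa₁ = -log(8.22e-03) = 2.09; pKa₂ = -log(5.86e-08) = 7.23. For an amphiprotic species, pH ≈ ½(pKa₁ + pKa₂) = ½(2.09 + 7.23) = 4.66.

pH = 4.66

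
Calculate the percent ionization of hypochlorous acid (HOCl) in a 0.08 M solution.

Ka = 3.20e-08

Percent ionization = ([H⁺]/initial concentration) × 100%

Using Ka equilibrium: x² + Ka×x - Ka×C = 0. Solving: [H⁺] = 5.0580e-05. Percent = (5.0580e-05/0.08) × 100

Percent ionization = 0.0632%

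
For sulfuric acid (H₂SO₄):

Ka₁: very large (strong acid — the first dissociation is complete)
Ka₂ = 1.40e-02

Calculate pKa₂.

pKa₂ = -log(Ka₂) = -log(1.40e-02) = 1.85.

pK_{a2} = 1.85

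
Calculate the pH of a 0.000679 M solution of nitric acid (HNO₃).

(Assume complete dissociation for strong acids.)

[H⁺] = 0.000679 M for strong acid. pH = -log[H⁺] = -log(0.000679)

pH = 3.17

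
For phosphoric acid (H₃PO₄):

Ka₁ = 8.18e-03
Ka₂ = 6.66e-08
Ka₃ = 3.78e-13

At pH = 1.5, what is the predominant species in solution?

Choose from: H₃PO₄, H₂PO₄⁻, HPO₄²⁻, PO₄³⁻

pKa₁ = 2.09, pKa₂ = 7.18, pKa₃ = 12.42. For a polyprotic acid the predominant species crosses at each pKa: below pKa_n the protonated form dominates, above it the deprotonated form does. At pH = 1.5, the predominant species is H₃PO₄.

H₃PO₄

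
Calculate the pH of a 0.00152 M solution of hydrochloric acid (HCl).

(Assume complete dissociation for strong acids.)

[H⁺] = 0.00152 M for strong acid. pH = -log[H⁺] = -log(0.00152)

pH = 2.82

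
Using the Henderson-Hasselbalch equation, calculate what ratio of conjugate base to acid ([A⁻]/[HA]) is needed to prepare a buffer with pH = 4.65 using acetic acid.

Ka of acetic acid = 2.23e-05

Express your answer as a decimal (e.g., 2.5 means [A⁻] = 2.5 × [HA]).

pKa = -log(2.23e-05) = 4.6517. pH = pKa + log([A⁻]/[HA]), so log([A⁻]/[HA]) = pH − pKa = 4.65 − 4.6517 = -0.0017. [A⁻]/[HA] = 10^(-0.0017) = 0.996

[A⁻]/[HA] = 0.996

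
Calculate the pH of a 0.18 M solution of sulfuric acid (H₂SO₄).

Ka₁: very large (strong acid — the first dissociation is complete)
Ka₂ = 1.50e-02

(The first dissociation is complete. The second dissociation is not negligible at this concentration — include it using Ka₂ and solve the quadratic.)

First dissociation is complete: [H⁺]₀ = [HSO₄⁻]₀ = C = 0.18 M. Second dissociation HSO₄⁻ ⇌ H⁺ + SO₄²⁻: let x = [SO₄²⁻]. Ka₂ = (C + x)·x / (C − x) = 1.50e-02 → x² + (C + Ka₂)·x − Ka₂·C = 0 → x² + 0.19500·x − 2.700e-03 = 0. x = (−0.19500 + √(0.19500² + 4 × 2.700e-03)) / 2 = 1.2982e-02 M. [H⁺] = C + x = 0.18 + 1.2982e-02 = 1.9298e-01 M. pH = -log(1.9298e-01) = 0.71.

pH = 0.71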